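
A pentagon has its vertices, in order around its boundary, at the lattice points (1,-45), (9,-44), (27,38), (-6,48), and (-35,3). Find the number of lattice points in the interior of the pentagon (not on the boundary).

3317

The shoelace formula gives twice the area as |[1·(-44) − 9·(-45)] + [9·38 − 27·(-44)] + [27·48 − (-6)·38] + [(-6)·3 − (-35)·48] + [(-35)·(-45) − 1·3]| = 6649, so the area is 6649/2.
Summing gcd(|Δx|,|Δy|) over the edges gives the boundary count: gcd(8,1) + gcd(18,82) + gcd(33,10) + gcd(29,45) + gcd(36,48) = 1+2+1+1+12 = 17.
Pick's theorem gives I = A − B/2 + 1 = 6649/2 − 17/2 + 1 = 3317.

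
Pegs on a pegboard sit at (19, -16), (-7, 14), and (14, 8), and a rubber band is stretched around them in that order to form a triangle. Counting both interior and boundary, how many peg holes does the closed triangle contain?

By the shoelace formula, twice the signed area is |[19·14 − (-7)·(-16)] + [(-7)·8 − 14·14] + [14·(-16) − 19·8]| = 474, so the area is 237.
Summing gcd(|Δx|,|Δy|) over the edges gives the boundary count: gcd(26,30) + gcd(21,6) + gcd(5,24) = 2+3+1 = 6.
Pick's theorem gives I = A − B/2 + 1 = 237 − 6/2 + 1 = 235, so the closed region contains I + B = 235 + 6 = 241 lattice points.

241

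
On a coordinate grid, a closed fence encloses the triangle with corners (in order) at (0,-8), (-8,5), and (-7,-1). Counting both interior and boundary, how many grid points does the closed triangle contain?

The shoelace formula gives twice the area as |(0·5 − (-8)·(-8)) + ((-8)·(-1) − (-7)·5) + ((-7)·(-8) − 0·(-1))| = 35, so the area is 35/2.
Along each edge there are gcd(|Δx|,|Δy|)+1 lattice points, so counting each shared vertex once the boundary has gcd(8,13) + gcd(1,6) + gcd(7,7) = 1+1+7 = 9.
Pick's theorem gives I = A − B/2 + 1 = 35/2 − 9/2 + 1 = 14, so the closed region contains I + B = 14 + 9 = 23 lattice points.

23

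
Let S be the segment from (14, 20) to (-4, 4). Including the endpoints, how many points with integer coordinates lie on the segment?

The number of lattice points on a segment between lattice points is gcd(|Δx|,|Δy|) + 1 = gcd(18,16) + 1 = 2 + 1 = 3.

3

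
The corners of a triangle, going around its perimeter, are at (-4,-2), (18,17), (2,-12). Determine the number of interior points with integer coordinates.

166

Using the shoelace formula, 2A = |[(-4)·17 − 18·(-2)] + [18·(-12) − 2·17] + [2·(-2) − (-4)·(-12)]| = 334, so the area is 167.
Summing gcd(|Δx|,|Δy|) over the edges gives the boundary count: gcd(22,19) + gcd(16,29) + gcd(6,10) = 1+1+2 = 4.
Pick's theorem gives I = A − B/2 + 1 = 167 − 4/2 + 1 = 166.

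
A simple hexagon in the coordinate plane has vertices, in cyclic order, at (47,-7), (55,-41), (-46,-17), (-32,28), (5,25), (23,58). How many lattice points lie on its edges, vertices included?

Along each edge there are gcd(|Δx|,|Δy|)+1 lattice points, so counting each shared vertex once the boundary has gcd(8,34) + gcd(101,24) + gcd(14,45) + gcd(37,3) + gcd(18,33) + gcd(24,65) = 2+1+1+1+3+1 = 9.

9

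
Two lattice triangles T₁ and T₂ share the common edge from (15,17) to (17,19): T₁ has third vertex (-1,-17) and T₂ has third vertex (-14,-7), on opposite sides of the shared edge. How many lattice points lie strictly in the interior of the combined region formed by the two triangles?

13

The union is the simple quadrilateral with vertices (15,17), (-1,-17), (17,19), (-14,-7) in order.
By the shoelace formula, twice the signed area is |[15·(-17) − (-1)·17] + [(-1)·19 − 17·(-17)] + [17·(-7) − (-14)·19] + [(-14)·17 − 15·(-7)]| = 46, so the area is 23.
Along each edge there are gcd(|Δx|,|Δy|)+1 lattice points, so counting each shared vertex once the boundary has gcd(16,34) + gcd(18,36) + gcd(31,26) + gcd(29,24) = 2+18+1+1 = 22.
By Pick's theorem I = A − B/2 + 1 = 23 − 22/2 + 1 = 13.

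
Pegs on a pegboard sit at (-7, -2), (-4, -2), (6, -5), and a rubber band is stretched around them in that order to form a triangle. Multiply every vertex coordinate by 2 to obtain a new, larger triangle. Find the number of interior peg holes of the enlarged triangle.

14

By the shoelace formula, twice the signed area is |((-7)·(-2) − (-4)·(-2)) + ((-4)·(-5) − 6·(-2)) + (6·(-2) − (-7)·(-5))| = 9, so the area is 4.5.
Along each edge there are gcd(|Δx|,|Δy|)+1 lattice points, so counting each shared vertex once the boundary has gcd(3,0) + gcd(10,3) + gcd(13,3) = 3+1+1 = 5.
Scaling by 2 multiplies the area by 2² = 4 (so the new area is 18) and multiplies the boundary lattice-point count by 2, giving 10.
By Pick's theorem, the interior count of the dilated polygon is 18 − 10/2 + 1 = 14.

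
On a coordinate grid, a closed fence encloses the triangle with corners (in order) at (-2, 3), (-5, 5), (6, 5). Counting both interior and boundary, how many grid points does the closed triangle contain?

19

By the shoelace formula, twice the signed area is |((-2)·5 − (-5)·3) + ((-5)·5 − 6·5) + (6·3 − (-2)·5)| = 22, so the area is 11.
Summing gcd(|Δx|,|Δy|) over the edges gives the boundary count: gcd(3,2) + gcd(11,0) + gcd(8,2) = 1+11+2 = 14.
Pick's theorem gives I = A − B/2 + 1 = 11 − 14/2 + 1 = 5, so the closed region contains I + B = 5 + 14 = 19 lattice points.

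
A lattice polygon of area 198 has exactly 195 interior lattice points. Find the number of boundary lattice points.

Pick's theorem gives A = I + B/2 − 1, so B = 2(A − I + 1) = 2(198 − 195 + 1) = 8.

8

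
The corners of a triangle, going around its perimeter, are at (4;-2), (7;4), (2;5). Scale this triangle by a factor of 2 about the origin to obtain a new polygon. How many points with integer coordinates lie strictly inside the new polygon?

By the shoelace formula, twice the signed area is |[4·4 − 7·(-2)] + [7·5 − 2·4] + [2·(-2) − 4·5]| = 33, so the area is 33/2.
The number of boundary lattice points is Σ gcd(|Δx|,|Δy|) = gcd(3,6) + gcd(5,1) + gcd(2,7) = 3+1+1 = 5.
Scaling by 2 multiplies the area by 2² = 4 (so the new area is 66) and multiplies the boundary lattice-point count by 2, giving 10.
By Pick's theorem, the interior count of the dilated polygon is 66 − 10/2 + 1 = 62.

62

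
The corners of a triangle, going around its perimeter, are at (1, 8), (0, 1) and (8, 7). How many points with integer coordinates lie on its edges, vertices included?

4

The number of boundary lattice points is Σ gcd(|Δx|,|Δy|) = gcd(1,7) + gcd(8,6) + gcd(7,1) = 1+2+1 = 4.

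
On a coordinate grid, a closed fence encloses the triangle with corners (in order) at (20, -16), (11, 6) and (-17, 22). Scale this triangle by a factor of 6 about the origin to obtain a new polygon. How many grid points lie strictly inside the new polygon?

8479

The shoelace formula gives twice the area as |[20·6 − 11·(-16)] + [11·22 − (-17)·6] + [(-17)·(-16) − 20·22]| = 472, so the area is 236.
Summing gcd(|Δx|,|Δy|) over the edges gives the boundary count: gcd(9,22) + gcd(28,16) + gcd(37,38) = 1+4+1 = 6.
Scaling by 6 multiplies the area by 6² = 36 (so the new area is 8496) and multiplies the boundary lattice-point count by 6, giving 36.
By Pick's theorem, the interior count of the dilated polygon is 8496 − 36/2 + 1 = 8479.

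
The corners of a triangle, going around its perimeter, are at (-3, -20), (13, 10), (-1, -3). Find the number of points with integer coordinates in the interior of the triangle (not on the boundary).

By the shoelace formula, twice the signed area is |((-3)·10 − 13·(-20)) + (13·(-3) − (-1)·10) + ((-1)·(-20) − (-3)·(-3))| = 212, so the area is 106.
Along each edge there are gcd(|Δx|,|Δy|)+1 lattice points, so counting each shared vertex once the boundary has gcd(16,30) + gcd(14,13) + gcd(2,17) = 2+1+1 = 4.
Pick's theorem gives I = A − B/2 + 1 = 106 − 4/2 + 1 = 105.

105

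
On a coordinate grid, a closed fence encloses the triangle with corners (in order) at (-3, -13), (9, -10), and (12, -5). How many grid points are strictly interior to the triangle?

24

By the shoelace formula, twice the signed area is |((-3)·(-10) − 9·(-13)) + (9·(-5) − 12·(-10)) + (12·(-13) − (-3)·(-5))| = 51, so the area is 25.5.
The number of boundary lattice points is Σ gcd(|Δx|,|Δy|) = gcd(12,3) + gcd(3,5) + gcd(15,8) = 3+1+1 = 5.
Pick's theorem gives I = A − B/2 + 1 = 25.5 − 5/2 + 1 = 24.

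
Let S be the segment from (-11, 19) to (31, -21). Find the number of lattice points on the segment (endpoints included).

The number of lattice points on a segment between lattice points is gcd(|Δx|,|Δy|) + 1 = gcd(42,40) + 1 = 2 + 1 = 3.

3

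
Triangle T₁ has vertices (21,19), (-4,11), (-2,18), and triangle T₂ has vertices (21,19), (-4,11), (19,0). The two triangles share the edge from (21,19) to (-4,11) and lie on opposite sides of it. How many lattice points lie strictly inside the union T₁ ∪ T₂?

The union is the simple quadrilateral with vertices (21,19), (-2,18), (-4,11), (19,0) in order.
Using the shoelace formula, 2A = |(21·18 − (-2)·19) + ((-2)·11 − (-4)·18) + ((-4)·0 − 19·11) + (19·19 − 21·0)| = 618, so the area is 309.
Summing gcd(|Δx|,|Δy|) over the edges gives the boundary count: gcd(23,1) + gcd(2,7) + gcd(23,11) + gcd(2,19) = 1+1+1+1 = 4.
By Pick's theorem I = A − B/2 + 1 = 309 − 4/2 + 1 = 308.

308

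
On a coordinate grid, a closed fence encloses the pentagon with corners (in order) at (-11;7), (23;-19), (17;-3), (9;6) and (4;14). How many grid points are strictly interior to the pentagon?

355

By the shoelace formula, twice the signed area is |[(-11)·(-19) − 23·7] + [23·(-3) − 17·(-19)] + [17·6 − 9·(-3)] + [9·14 − 4·6] + [4·7 − (-11)·14]| = 715, so the area is 357.5.
Summing gcd(|Δx|,|Δy|) over the edges gives the boundary count: gcd(34,26) + gcd(6,16) + gcd(8,9) + gcd(5,8) + gcd(15,7) = 2+2+1+1+1 = 7.
Pick's theorem gives I = A − B/2 + 1 = 357.5 − 7/2 + 1 = 355.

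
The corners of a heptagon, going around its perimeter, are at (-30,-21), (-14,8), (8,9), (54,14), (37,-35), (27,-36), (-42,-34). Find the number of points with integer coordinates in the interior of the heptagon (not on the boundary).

By the shoelace formula, twice the signed area is |[(-30)·8 − (-14)·(-21)] + [(-14)·9 − 8·8] + [8·14 − 54·9] + [54·(-35) − 37·14] + [37·(-36) − 27·(-35)] + [27·(-34) − (-42)·(-36)] + [(-42)·(-21) − (-30)·(-34)]| = 6461, so the area is 6461/2.
Along each edge there are gcd(|Δx|,|Δy|)+1 lattice points, so counting each shared vertex once the boundary has gcd(16,29) + gcd(22,1) + gcd(46,5) + gcd(17,49) + gcd(10,1) + gcd(69,2) + gcd(12,13) = 1+1+1+1+1+1+1 = 7.
By Pick's theorem A = I + B/2 − 1, so I = 6461/2 − 7/2 + 1 = 3228.

3228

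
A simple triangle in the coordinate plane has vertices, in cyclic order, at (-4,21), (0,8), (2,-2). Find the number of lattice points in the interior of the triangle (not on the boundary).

The shoelace formula gives twice the area as |((-4)·8 − 0·21) + (0·(-2) − 2·8) + (2·21 − (-4)·(-2))| = 14, so the area is 7.
Along each edge there are gcd(|Δx|,|Δy|)+1 lattice points, so counting each shared vertex once the boundary has gcd(4,13) + gcd(2,10) + gcd(6,23) = 1+2+1 = 4.
Pick's theorem gives I = A − B/2 + 1 = 7 − 4/2 + 1 = 6.

6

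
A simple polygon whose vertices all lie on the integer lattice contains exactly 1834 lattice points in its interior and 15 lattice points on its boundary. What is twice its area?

By Pick's theorem, A = I + B/2 − 1 = 1834 + 15/2 − 1 = 3681/2.
Hence 2A = 3681.

3681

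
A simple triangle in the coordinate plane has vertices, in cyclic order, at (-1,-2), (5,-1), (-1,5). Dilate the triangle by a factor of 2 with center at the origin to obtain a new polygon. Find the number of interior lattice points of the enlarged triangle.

71

Using the shoelace formula, 2A = |[(-1)·(-1) − 5·(-2)] + [5·5 − (-1)·(-1)] + [(-1)·(-2) − (-1)·5]| = 42, so the area is 21.
Summing gcd(|Δx|,|Δy|) over the edges gives the boundary count: gcd(6,1) + gcd(6,6) + gcd(0,7) = 1+6+7 = 14.
Scaling by 2 multiplies the area by 2² = 4 (so the new area is 84) and multiplies the boundary lattice-point count by 2, giving 28.
By Pick's theorem, the interior count of the dilated polygon is 84 − 28/2 + 1 = 71.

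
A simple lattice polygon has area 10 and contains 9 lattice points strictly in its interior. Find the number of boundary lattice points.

4

Pick's theorem gives A = I + B/2 − 1, so B = 2(A − I + 1) = 2(10 − 9 + 1) = 4.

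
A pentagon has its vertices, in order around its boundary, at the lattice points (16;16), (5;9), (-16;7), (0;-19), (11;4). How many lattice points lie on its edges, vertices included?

Summing gcd(|Δx|,|Δy|) over the edges gives the boundary count: gcd(11,7) + gcd(21,2) + gcd(16,26) + gcd(11,23) + gcd(5,12) = 1+1+2+1+1 = 6.

6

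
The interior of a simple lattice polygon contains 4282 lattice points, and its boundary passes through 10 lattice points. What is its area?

4286

Pick's theorem states A = I + B/2 − 1, so A = 4282 + 10/2 − 1 = 4286.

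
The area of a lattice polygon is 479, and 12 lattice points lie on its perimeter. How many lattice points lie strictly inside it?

474

From Pick's theorem, I = A − B/2 + 1 = 479 − 12/2 + 1 = 474.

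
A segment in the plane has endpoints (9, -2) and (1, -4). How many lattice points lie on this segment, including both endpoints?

The number of lattice points on a segment between lattice points is gcd(|Δx|,|Δy|) + 1 = gcd(8,2) + 1 = 2 + 1 = 3.

3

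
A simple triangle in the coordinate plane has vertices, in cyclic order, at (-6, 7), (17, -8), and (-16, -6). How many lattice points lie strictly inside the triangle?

Using the shoelace formula, 2A = |[(-6)·(-8) − 17·7] + [17·(-6) − (-16)·(-8)] + [(-16)·7 − (-6)·(-6)]| = 449, so the area is 224.5.
Along each edge there are gcd(|Δx|,|Δy|)+1 lattice points, so counting each shared vertex once the boundary has gcd(23,15) + gcd(33,2) + gcd(10,13) = 1+1+1 = 3.
Pick's theorem gives I = A − B/2 + 1 = 224.5 − 3/2 + 1 = 224.

224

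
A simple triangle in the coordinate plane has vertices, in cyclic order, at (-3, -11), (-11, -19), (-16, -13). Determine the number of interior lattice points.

By the shoelace formula, twice the signed area is |[(-3)·(-19) − (-11)·(-11)] + [(-11)·(-13) − (-16)·(-19)] + [(-16)·(-11) − (-3)·(-13)]| = 88, so the area is 44.
Along each edge there are gcd(|Δx|,|Δy|)+1 lattice points, so counting each shared vertex once the boundary has gcd(8,8) + gcd(5,6) + gcd(13,2) = 8+1+1 = 10.
By Pick's theorem A = I + B/2 − 1, so I = 44 − 10/2 + 1 = 40.

40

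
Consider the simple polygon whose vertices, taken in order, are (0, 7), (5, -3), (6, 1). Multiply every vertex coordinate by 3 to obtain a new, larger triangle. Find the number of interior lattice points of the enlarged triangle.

By the shoelace formula, twice the signed area is |(0·(-3) − 5·7) + (5·1 − 6·(-3)) + (6·7 − 0·1)| = 30, so the area is 15.
Along each edge there are gcd(|Δx|,|Δy|)+1 lattice points, so counting each shared vertex once the boundary has gcd(5,10) + gcd(1,4) + gcd(6,6) = 5+1+6 = 12.
Scaling by 3 multiplies the area by 3² = 9 (so the new area is 135) and multiplies the boundary lattice-point count by 3, giving 36.
By Pick's theorem, the interior count of the dilated polygon is 135 − 36/2 + 1 = 118.

118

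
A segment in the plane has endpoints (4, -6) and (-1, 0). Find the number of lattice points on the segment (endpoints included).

The number of lattice points on a segment between lattice points is gcd(|Δx|,|Δy|) + 1 = gcd(5,6) + 1 = 1 + 1 = 2.

2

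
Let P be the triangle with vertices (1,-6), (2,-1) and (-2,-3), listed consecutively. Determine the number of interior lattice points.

By the shoelace formula, twice the signed area is |[1·(-1) − 2·(-6)] + [2·(-3) − (-2)·(-1)] + [(-2)·(-6) − 1·(-3)]| = 18, so the area is 9.
The number of boundary lattice points is Σ gcd(|Δx|,|Δy|) = gcd(1,5) + gcd(4,2) + gcd(3,3) = 1+2+3 = 6.
By Pick's theorem A = I + B/2 − 1, so I = 9 − 6/2 + 1 = 7.

7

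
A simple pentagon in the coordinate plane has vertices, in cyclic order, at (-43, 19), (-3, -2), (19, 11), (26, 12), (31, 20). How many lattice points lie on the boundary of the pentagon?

The number of boundary lattice points is Σ gcd(|Δx|,|Δy|) = gcd(40,21) + gcd(22,13) + gcd(7,1) + gcd(5,8) + gcd(74,1) = 1+1+1+1+1 = 5.

5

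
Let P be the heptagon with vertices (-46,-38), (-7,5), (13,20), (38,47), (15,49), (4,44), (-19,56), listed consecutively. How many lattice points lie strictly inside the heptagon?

Using the shoelace formula, 2A = |[(-46)·5 − (-7)·(-38)] + [(-7)·20 − 13·5] + [13·47 − 38·20] + [38·49 − 15·47] + [15·44 − 4·49] + [4·56 − (-19)·44] + [(-19)·(-38) − (-46)·56]| = 5129, so the area is 2564.5.
Summing gcd(|Δx|,|Δy|) over the edges gives the boundary count: gcd(39,43) + gcd(20,15) + gcd(25,27) + gcd(23,2) + gcd(11,5) + gcd(23,12) + gcd(27,94) = 1+5+1+1+1+1+1 = 11.
By Pick's theorem A = I + B/2 − 1, so I = 2564.5 − 11/2 + 1 = 2560.

2560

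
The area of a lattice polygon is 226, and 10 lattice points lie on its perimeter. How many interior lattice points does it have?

From Pick's theorem, I = A − B/2 + 1 = 226 − 10/2 + 1 = 222.

222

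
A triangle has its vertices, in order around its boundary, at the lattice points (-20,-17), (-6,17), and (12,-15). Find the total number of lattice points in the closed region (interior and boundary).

534

Using the shoelace formula, 2A = |((-20)·17 − (-6)·(-17)) + ((-6)·(-15) − 12·17) + (12·(-17) − (-20)·(-15))| = 1060, so the area is 530.
Along each edge there are gcd(|Δx|,|Δy|)+1 lattice points, so counting each shared vertex once the boundary has gcd(14,34) + gcd(18,32) + gcd(32,2) = 2+2+2 = 6.
Pick's theorem gives I = A − B/2 + 1 = 530 − 6/2 + 1 = 528, so the closed region contains I + B = 528 + 6 = 534 lattice points.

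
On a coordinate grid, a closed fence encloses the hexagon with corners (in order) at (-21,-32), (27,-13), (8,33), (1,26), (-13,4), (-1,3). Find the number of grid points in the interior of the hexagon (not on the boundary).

By the shoelace formula, twice the signed area is |((-21)·(-13) − 27·(-32)) + (27·33 − 8·(-13)) + (8·26 − 1·33) + (1·4 − (-13)·26) + ((-13)·3 − (-1)·4) + ((-1)·(-32) − (-21)·3)| = 2709, so the area is 2709/2.
Along each edge there are gcd(|Δx|,|Δy|)+1 lattice points, so counting each shared vertex once the boundary has gcd(48,19) + gcd(19,46) + gcd(7,7) + gcd(14,22) + gcd(12,1) + gcd(20,35) = 1+1+7+2+1+5 = 17.
Pick's theorem gives I = A − B/2 + 1 = 2709/2 − 17/2 + 1 = 1347.

1347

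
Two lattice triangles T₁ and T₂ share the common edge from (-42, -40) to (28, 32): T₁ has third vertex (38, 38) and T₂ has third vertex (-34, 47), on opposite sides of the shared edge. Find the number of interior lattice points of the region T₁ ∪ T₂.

The union is the simple quadrilateral with vertices (-42, -40), (38, 38), (28, 32), (-34, 47) in order.
The shoelace formula gives twice the area as |((-42)·38 − 38·(-40)) + (38·32 − 28·38) + (28·47 − (-34)·32) + ((-34)·(-40) − (-42)·47)| = 5814, so the area is 2907.
Along each edge there are gcd(|Δx|,|Δy|)+1 lattice points, so counting each shared vertex once the boundary has gcd(80,78) + gcd(10,6) + gcd(62,15) + gcd(8,87) = 2+2+1+1 = 6.
By Pick's theorem I = A − B/2 + 1 = 2907 − 6/2 + 1 = 2905.

2905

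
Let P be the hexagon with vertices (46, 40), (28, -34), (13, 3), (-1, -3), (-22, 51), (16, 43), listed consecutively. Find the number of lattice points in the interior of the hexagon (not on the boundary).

By the shoelace formula, twice the signed area is |(46·(-34) − 28·40) + (28·3 − 13·(-34)) + (13·(-3) − (-1)·3) + ((-1)·51 − (-22)·(-3)) + ((-22)·43 − 16·51) + (16·40 − 46·43)| = 5411, so the area is 5411/2.
Along each edge there are gcd(|Δx|,|Δy|)+1 lattice points, so counting each shared vertex once the boundary has gcd(18,74) + gcd(15,37) + gcd(14,6) + gcd(21,54) + gcd(38,8) + gcd(30,3) = 2+1+2+3+2+3 = 13.
Pick's theorem gives I = A − B/2 + 1 = 5411/2 − 13/2 + 1 = 2700.

2700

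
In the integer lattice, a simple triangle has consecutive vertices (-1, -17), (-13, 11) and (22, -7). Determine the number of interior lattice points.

By the shoelace formula, twice the signed area is |((-1)·11 − (-13)·(-17)) + ((-13)·(-7) − 22·11) + (22·(-17) − (-1)·(-7))| = 764, so the area is 382.
The number of boundary lattice points is Σ gcd(|Δx|,|Δy|) = gcd(12,28) + gcd(35,18) + gcd(23,10) = 4+1+1 = 6.
By Pick's theorem A = I + B/2 − 1, so I = 382 − 6/2 + 1 = 380.

380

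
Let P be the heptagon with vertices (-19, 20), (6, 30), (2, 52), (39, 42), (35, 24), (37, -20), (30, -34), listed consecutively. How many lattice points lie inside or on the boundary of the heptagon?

The shoelace formula gives twice the area as |((-19)·30 − 6·20) + (6·52 − 2·30) + (2·42 − 39·52) + (39·24 − 35·42) + (35·(-20) − 37·24) + (37·(-34) − 30·(-20)) + (30·20 − (-19)·(-34))| = 5208, so the area is 2604.
Summing gcd(|Δx|,|Δy|) over the edges gives the boundary count: gcd(25,10) + gcd(4,22) + gcd(37,10) + gcd(4,18) + gcd(2,44) + gcd(7,14) + gcd(49,54) = 5+2+1+2+2+7+1 = 20.
Pick's theorem gives I = A − B/2 + 1 = 2604 − 20/2 + 1 = 2595, so the closed region contains I + B = 2595 + 20 = 2615 lattice points.

2615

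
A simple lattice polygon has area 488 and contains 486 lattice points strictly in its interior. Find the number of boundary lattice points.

6

Pick's theorem gives A = I + B/2 − 1, so B = 2(A − I + 1) = 2(488 − 486 + 1) = 6.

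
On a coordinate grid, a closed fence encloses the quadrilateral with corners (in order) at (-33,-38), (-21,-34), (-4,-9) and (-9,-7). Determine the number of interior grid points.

By the shoelace formula, twice the signed area is |((-33)·(-34) − (-21)·(-38)) + ((-21)·(-9) − (-4)·(-34)) + ((-4)·(-7) − (-9)·(-9)) + ((-9)·(-38) − (-33)·(-7))| = 435, so the area is 217.5.
Summing gcd(|Δx|,|Δy|) over the edges gives the boundary count: gcd(12,4) + gcd(17,25) + gcd(5,2) + gcd(24,31) = 4+1+1+1 = 7.
By Pick's theorem A = I + B/2 − 1, so I = 217.5 − 7/2 + 1 = 215.

215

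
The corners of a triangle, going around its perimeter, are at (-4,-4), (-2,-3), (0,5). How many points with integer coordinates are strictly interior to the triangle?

6

By the shoelace formula, twice the signed area is |((-4)·(-3) − (-2)·(-4)) + ((-2)·5 − 0·(-3)) + (0·(-4) − (-4)·5)| = 14, so the area is 7.
The number of boundary lattice points is Σ gcd(|Δx|,|Δy|) = gcd(2,1) + gcd(2,8) + gcd(4,9) = 1+2+1 = 4.
By Pick's theorem A = I + B/2 − 1, so I = 7 − 4/2 + 1 = 6.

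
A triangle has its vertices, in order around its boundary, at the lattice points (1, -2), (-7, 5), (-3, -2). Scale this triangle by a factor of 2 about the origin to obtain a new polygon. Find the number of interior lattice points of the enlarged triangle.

The shoelace formula gives twice the area as |[1·5 − (-7)·(-2)] + [(-7)·(-2) − (-3)·5] + [(-3)·(-2) − 1·(-2)]| = 28, so the area is 14.
Summing gcd(|Δx|,|Δy|) over the edges gives the boundary count: gcd(8,7) + gcd(4,7) + gcd(4,0) = 1+1+4 = 6.
Scaling by 2 multiplies the area by 2² = 4 (so the new area is 56) and multiplies the boundary lattice-point count by 2, giving 12.
By Pick's theorem, the interior count of the dilated polygon is 56 − 12/2 + 1 = 51.

51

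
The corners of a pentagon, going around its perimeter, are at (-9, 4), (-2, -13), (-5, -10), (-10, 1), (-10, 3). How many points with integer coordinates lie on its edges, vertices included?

8

Along each edge there are gcd(|Δx|,|Δy|)+1 lattice points, so counting each shared vertex once the boundary has gcd(7,17) + gcd(3,3) + gcd(5,11) + gcd(0,2) + gcd(1,1) = 1+3+1+2+1 = 8.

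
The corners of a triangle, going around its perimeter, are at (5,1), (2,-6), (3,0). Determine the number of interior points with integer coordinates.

5

The shoelace formula gives twice the area as |[5·(-6) − 2·1] + [2·0 − 3·(-6)] + [3·1 − 5·0]| = 11, so the area is 5.5.
The number of boundary lattice points is Σ gcd(|Δx|,|Δy|) = gcd(3,7) + gcd(1,6) + gcd(2,1) = 1+1+1 = 3.
Pick's theorem gives I = A − B/2 + 1 = 5.5 − 3/2 + 1 = 5.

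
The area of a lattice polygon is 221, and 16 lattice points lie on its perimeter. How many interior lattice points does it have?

Pick's theorem A = I + B/2 − 1 rearranges to I = A − B/2 + 1 = 221 − 16/2 + 1 = 214.

214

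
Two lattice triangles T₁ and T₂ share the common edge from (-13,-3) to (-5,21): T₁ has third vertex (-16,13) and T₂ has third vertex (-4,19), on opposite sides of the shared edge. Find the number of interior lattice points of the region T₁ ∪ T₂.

The union is the simple quadrilateral with vertices (-13,-3), (-16,13), (-5,21), (-4,19) in order.
By the shoelace formula, twice the signed area is |((-13)·13 − (-16)·(-3)) + ((-16)·21 − (-5)·13) + ((-5)·19 − (-4)·21) + ((-4)·(-3) − (-13)·19)| = 240, so the area is 120.
Summing gcd(|Δx|,|Δy|) over the edges gives the boundary count: gcd(3,16) + gcd(11,8) + gcd(1,2) + gcd(9,22) = 1+1+1+1 = 4.
By Pick's theorem I = A − B/2 + 1 = 120 − 4/2 + 1 = 119.

119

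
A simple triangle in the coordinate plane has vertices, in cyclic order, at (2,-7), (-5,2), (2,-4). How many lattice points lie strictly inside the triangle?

9

By the shoelace formula, twice the signed area is |[2·2 − (-5)·(-7)] + [(-5)·(-4) − 2·2] + [2·(-7) − 2·(-4)]| = 21, so the area is 10.5.
The number of boundary lattice points is Σ gcd(|Δx|,|Δy|) = gcd(7,9) + gcd(7,6) + gcd(0,3) = 1+1+3 = 5.
Pick's theorem gives I = A − B/2 + 1 = 10.5 − 5/2 + 1 = 9.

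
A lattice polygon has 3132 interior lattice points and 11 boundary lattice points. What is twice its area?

By Pick's theorem, A = I + B/2 − 1 = 3132 + 11/2 − 1 = 6273/2.
Hence 2A = 6273.

6273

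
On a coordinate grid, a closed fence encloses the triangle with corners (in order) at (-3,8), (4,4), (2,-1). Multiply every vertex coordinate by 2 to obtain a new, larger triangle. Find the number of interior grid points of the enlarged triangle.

Using the shoelace formula, 2A = |((-3)·4 − 4·8) + (4·(-1) − 2·4) + (2·8 − (-3)·(-1))| = 43, so the area is 43/2.
Along each edge there are gcd(|Δx|,|Δy|)+1 lattice points, so counting each shared vertex once the boundary has gcd(7,4) + gcd(2,5) + gcd(5,9) = 1+1+1 = 3.
Scaling by 2 multiplies the area by 2² = 4 (so the new area is 86) and multiplies the boundary lattice-point count by 2, giving 6.
By Pick's theorem, the interior count of the dilated polygon is 86 − 6/2 + 1 = 84.

84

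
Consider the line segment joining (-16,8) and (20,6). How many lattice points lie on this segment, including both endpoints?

The number of lattice points on a segment between lattice points is gcd(|Δx|,|Δy|) + 1 = gcd(36,2) + 1 = 2 + 1 = 3.

3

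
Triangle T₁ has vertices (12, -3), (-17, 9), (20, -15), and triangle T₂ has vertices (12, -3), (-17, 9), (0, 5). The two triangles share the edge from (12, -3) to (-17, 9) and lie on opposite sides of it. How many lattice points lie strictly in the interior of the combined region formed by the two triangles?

166

The union is the simple quadrilateral with vertices (12, -3), (20, -15), (-17, 9), (0, 5) in order.
Using the shoelace formula, 2A = |(12·(-15) − 20·(-3)) + (20·9 − (-17)·(-15)) + ((-17)·5 − 0·9) + (0·(-3) − 12·5)| = 340, so the area is 170.
Along each edge there are gcd(|Δx|,|Δy|)+1 lattice points, so counting each shared vertex once the boundary has gcd(8,12) + gcd(37,24) + gcd(17,4) + gcd(12,8) = 4+1+1+4 = 10.
By Pick's theorem I = A − B/2 + 1 = 170 − 10/2 + 1 = 166.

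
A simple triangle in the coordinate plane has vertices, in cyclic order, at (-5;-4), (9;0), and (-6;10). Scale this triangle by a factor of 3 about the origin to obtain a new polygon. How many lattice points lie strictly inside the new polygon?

889

Using the shoelace formula, 2A = |((-5)·0 − 9·(-4)) + (9·10 − (-6)·0) + ((-6)·(-4) − (-5)·10)| = 200, so the area is 100.
Summing gcd(|Δx|,|Δy|) over the edges gives the boundary count: gcd(14,4) + gcd(15,10) + gcd(1,14) = 2+5+1 = 8.
Scaling by 3 multiplies the area by 3² = 9 (so the new area is 900) and multiplies the boundary lattice-point count by 3, giving 24.
By Pick's theorem, the interior count of the dilated polygon is 900 − 24/2 + 1 = 889.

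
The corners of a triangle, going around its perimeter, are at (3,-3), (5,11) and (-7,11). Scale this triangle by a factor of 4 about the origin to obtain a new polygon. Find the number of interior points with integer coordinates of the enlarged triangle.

1313

By the shoelace formula, twice the signed area is |[3·11 − 5·(-3)] + [5·11 − (-7)·11] + [(-7)·(-3) − 3·11]| = 168, so the area is 84.
Along each edge there are gcd(|Δx|,|Δy|)+1 lattice points, so counting each shared vertex once the boundary has gcd(2,14) + gcd(12,0) + gcd(10,14) = 2+12+2 = 16.
Scaling by 4 multiplies the area by 4² = 16 (so the new area is 1344) and multiplies the boundary lattice-point count by 4, giving 64.
By Pick's theorem, the interior count of the dilated polygon is 1344 − 64/2 + 1 = 1313.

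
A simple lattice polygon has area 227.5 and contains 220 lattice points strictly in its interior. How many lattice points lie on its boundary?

Pick's theorem gives A = I + B/2 − 1, so B = 2(A − I + 1) = 2(227.5 − 220 + 1) = 17.

17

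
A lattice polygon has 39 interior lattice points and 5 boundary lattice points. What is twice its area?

81

By Pick's theorem, A = I + B/2 − 1 = 39 + 5/2 − 1 = 81/2.
Hence 2A = 81.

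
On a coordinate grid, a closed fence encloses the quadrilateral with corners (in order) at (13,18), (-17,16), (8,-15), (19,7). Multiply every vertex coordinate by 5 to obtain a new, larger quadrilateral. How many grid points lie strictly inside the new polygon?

The shoelace formula gives twice the area as |(13·16 − (-17)·18) + ((-17)·(-15) − 8·16) + (8·7 − 19·(-15)) + (19·18 − 13·7)| = 1233, so the area is 1233/2.
Summing gcd(|Δx|,|Δy|) over the edges gives the boundary count: gcd(30,2) + gcd(25,31) + gcd(11,22) + gcd(6,11) = 2+1+11+1 = 15.
Scaling by 5 multiplies the area by 5² = 25 (so the new area is 15412.5) and multiplies the boundary lattice-point count by 5, giving 75.
By Pick's theorem, the interior count of the dilated polygon is 15412.5 − 75/2 + 1 = 15376.

15376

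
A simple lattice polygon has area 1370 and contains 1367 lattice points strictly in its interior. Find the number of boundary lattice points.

Pick's theorem gives A = I + B/2 − 1, so B = 2(A − I + 1) = 2(1370 − 1367 + 1) = 8.

8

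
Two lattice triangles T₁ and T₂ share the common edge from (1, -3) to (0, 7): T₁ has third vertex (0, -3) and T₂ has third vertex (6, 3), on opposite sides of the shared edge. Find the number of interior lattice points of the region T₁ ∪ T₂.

27

The union is the simple quadrilateral with vertices (1, -3), (0, -3), (0, 7), (6, 3) in order.
Using the shoelace formula, 2A = |(1·(-3) − 0·(-3)) + (0·7 − 0·(-3)) + (0·3 − 6·7) + (6·(-3) − 1·3)| = 66, so the area is 33.
The number of boundary lattice points is Σ gcd(|Δx|,|Δy|) = gcd(1,0) + gcd(0,10) + gcd(6,4) + gcd(5,6) = 1+10+2+1 = 14.
By Pick's theorem I = A − B/2 + 1 = 33 − 14/2 + 1 = 27.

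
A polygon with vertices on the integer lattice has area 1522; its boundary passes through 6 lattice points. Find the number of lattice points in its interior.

Pick's theorem A = I + B/2 − 1 rearranges to I = A − B/2 + 1 = 1522 − 6/2 + 1 = 1520.

1520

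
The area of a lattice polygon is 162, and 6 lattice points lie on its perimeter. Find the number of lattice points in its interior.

160

From Pick's theorem, I = A − B/2 + 1 = 162 − 6/2 + 1 = 160.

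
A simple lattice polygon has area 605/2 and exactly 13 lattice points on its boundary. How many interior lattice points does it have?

Pick's theorem A = I + B/2 − 1 rearranges to I = A − B/2 + 1 = 605/2 − 13/2 + 1 = 297.

297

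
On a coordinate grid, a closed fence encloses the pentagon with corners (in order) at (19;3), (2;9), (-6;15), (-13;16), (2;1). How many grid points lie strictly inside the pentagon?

By the shoelace formula, twice the signed area is |[19·9 − 2·3] + [2·15 − (-6)·9] + [(-6)·16 − (-13)·15] + [(-13)·1 − 2·16] + [2·3 − 19·1]| = 290, so the area is 145.
Along each edge there are gcd(|Δx|,|Δy|)+1 lattice points, so counting each shared vertex once the boundary has gcd(17,6) + gcd(8,6) + gcd(7,1) + gcd(15,15) + gcd(17,2) = 1+2+1+15+1 = 20.
Pick's theorem gives I = A − B/2 + 1 = 145 − 20/2 + 1 = 136.

136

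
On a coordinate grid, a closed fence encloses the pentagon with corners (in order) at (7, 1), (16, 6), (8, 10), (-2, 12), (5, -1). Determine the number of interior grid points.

100

The shoelace formula gives twice the area as |(7·6 − 16·1) + (16·10 − 8·6) + (8·12 − (-2)·10) + ((-2)·(-1) − 5·12) + (5·1 − 7·(-1))| = 208, so the area is 104.
Along each edge there are gcd(|Δx|,|Δy|)+1 lattice points, so counting each shared vertex once the boundary has gcd(9,5) + gcd(8,4) + gcd(10,2) + gcd(7,13) + gcd(2,2) = 1+4+2+1+2 = 10.
Pick's theorem gives I = A − B/2 + 1 = 104 − 10/2 + 1 = 100.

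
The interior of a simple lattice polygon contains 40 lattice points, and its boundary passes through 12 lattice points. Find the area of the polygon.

45

By Pick's theorem, A = I + B/2 − 1 = 40 + 12/2 − 1 = 45.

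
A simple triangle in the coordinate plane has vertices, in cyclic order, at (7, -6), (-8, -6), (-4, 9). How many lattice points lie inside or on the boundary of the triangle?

Using the shoelace formula, 2A = |(7·(-6) − (-8)·(-6)) + ((-8)·9 − (-4)·(-6)) + ((-4)·(-6) − 7·9)| = 225, so the area is 225/2.
Summing gcd(|Δx|,|Δy|) over the edges gives the boundary count: gcd(15,0) + gcd(4,15) + gcd(11,15) = 15+1+1 = 17.
Pick's theorem gives I = A − B/2 + 1 = 225/2 − 17/2 + 1 = 105, so the closed region contains I + B = 105 + 17 = 122 lattice points.

122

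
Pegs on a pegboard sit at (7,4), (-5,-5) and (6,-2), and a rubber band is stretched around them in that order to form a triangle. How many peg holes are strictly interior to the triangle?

30

Using the shoelace formula, 2A = |(7·(-5) − (-5)·4) + ((-5)·(-2) − 6·(-5)) + (6·4 − 7·(-2))| = 63, so the area is 63/2.
Along each edge there are gcd(|Δx|,|Δy|)+1 lattice points, so counting each shared vertex once the boundary has gcd(12,9) + gcd(11,3) + gcd(1,6) = 3+1+1 = 5.
By Pick's theorem A = I + B/2 − 1, so I = 63/2 − 5/2 + 1 = 30.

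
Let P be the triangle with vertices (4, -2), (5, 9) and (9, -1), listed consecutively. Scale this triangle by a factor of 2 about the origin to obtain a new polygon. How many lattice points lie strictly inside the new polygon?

The shoelace formula gives twice the area as |(4·9 − 5·(-2)) + (5·(-1) − 9·9) + (9·(-2) − 4·(-1))| = 54, so the area is 27.
Summing gcd(|Δx|,|Δy|) over the edges gives the boundary count: gcd(1,11) + gcd(4,10) + gcd(5,1) = 1+2+1 = 4.
Scaling by 2 multiplies the area by 2² = 4 (so the new area is 108) and multiplies the boundary lattice-point count by 2, giving 8.
By Pick's theorem, the interior count of the dilated polygon is 108 − 8/2 + 1 = 105.

105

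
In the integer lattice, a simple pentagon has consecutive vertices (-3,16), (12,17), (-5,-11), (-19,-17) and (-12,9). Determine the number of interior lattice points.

By the shoelace formula, twice the signed area is |((-3)·17 − 12·16) + (12·(-11) − (-5)·17) + ((-5)·(-17) − (-19)·(-11)) + ((-19)·9 − (-12)·(-17)) + ((-12)·16 − (-3)·9)| = 954, so the area is 477.
Along each edge there are gcd(|Δx|,|Δy|)+1 lattice points, so counting each shared vertex once the boundary has gcd(15,1) + gcd(17,28) + gcd(14,6) + gcd(7,26) + gcd(9,7) = 1+1+2+1+1 = 6.
By Pick's theorem A = I + B/2 − 1, so I = 477 − 6/2 + 1 = 475.

475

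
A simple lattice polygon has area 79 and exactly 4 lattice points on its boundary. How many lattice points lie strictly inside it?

Pick's theorem A = I + B/2 − 1 rearranges to I = A − B/2 + 1 = 79 − 4/2 + 1 = 78.

78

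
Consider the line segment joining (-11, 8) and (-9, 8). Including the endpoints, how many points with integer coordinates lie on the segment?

The number of lattice points on a segment between lattice points is gcd(|Δx|,|Δy|) + 1 = gcd(2,0) + 1 = 2 + 1 = 3.

3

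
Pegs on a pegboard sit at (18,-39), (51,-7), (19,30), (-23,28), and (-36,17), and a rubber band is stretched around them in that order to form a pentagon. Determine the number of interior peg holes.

The shoelace formula gives twice the area as |[18·(-7) − 51·(-39)] + [51·30 − 19·(-7)] + [19·28 − (-23)·30] + [(-23)·17 − (-36)·28] + [(-36)·(-39) − 18·17]| = 6463, so the area is 6463/2.
Along each edge there are gcd(|Δx|,|Δy|)+1 lattice points, so counting each shared vertex once the boundary has gcd(33,32) + gcd(32,37) + gcd(42,2) + gcd(13,11) + gcd(54,56) = 1+1+2+1+2 = 7.
By Pick's theorem A = I + B/2 − 1, so I = 6463/2 − 7/2 + 1 = 3229.

3229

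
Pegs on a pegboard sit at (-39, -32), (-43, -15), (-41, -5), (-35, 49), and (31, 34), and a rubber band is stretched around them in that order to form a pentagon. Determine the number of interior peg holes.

Using the shoelace formula, 2A = |[(-39)·(-15) − (-43)·(-32)] + [(-43)·(-5) − (-41)·(-15)] + [(-41)·49 − (-35)·(-5)] + [(-35)·34 − 31·49] + [31·(-32) − (-39)·34]| = 5750, so the area is 2875.
Summing gcd(|Δx|,|Δy|) over the edges gives the boundary count: gcd(4,17) + gcd(2,10) + gcd(6,54) + gcd(66,15) + gcd(70,66) = 1+2+6+3+2 = 14.
By Pick's theorem A = I + B/2 − 1, so I = 2875 − 14/2 + 1 = 2869.

2869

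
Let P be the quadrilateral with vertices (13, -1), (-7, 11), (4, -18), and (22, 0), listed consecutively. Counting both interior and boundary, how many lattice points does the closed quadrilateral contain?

The shoelace formula gives twice the area as |[13·11 − (-7)·(-1)] + [(-7)·(-18) − 4·11] + [4·0 − 22·(-18)] + [22·(-1) − 13·0]| = 592, so the area is 296.
Along each edge there are gcd(|Δx|,|Δy|)+1 lattice points, so counting each shared vertex once the boundary has gcd(20,12) + gcd(11,29) + gcd(18,18) + gcd(9,1) = 4+1+18+1 = 24.
Pick's theorem gives I = A − B/2 + 1 = 296 − 24/2 + 1 = 285, so the closed region contains I + B = 285 + 24 = 309 lattice points.

309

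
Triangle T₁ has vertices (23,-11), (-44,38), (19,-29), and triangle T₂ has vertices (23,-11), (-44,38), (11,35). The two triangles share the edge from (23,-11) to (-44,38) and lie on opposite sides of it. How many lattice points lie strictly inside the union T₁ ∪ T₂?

The union is the simple quadrilateral with vertices (23,-11), (19,-29), (-44,38), (11,35) in order.
Using the shoelace formula, 2A = |[23·(-29) − 19·(-11)] + [19·38 − (-44)·(-29)] + [(-44)·35 − 11·38] + [11·(-11) − 23·35]| = 3896, so the area is 1948.
Along each edge there are gcd(|Δx|,|Δy|)+1 lattice points, so counting each shared vertex once the boundary has gcd(4,18) + gcd(63,67) + gcd(55,3) + gcd(12,46) = 2+1+1+2 = 6.
By Pick's theorem I = A − B/2 + 1 = 1948 − 6/2 + 1 = 1946.

1946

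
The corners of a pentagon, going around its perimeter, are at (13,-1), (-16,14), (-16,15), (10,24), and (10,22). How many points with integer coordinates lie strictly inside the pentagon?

Using the shoelace formula, 2A = |[13·14 − (-16)·(-1)] + [(-16)·15 − (-16)·14] + [(-16)·24 − 10·15] + [10·22 − 10·24] + [10·(-1) − 13·22]| = 700, so the area is 350.
Along each edge there are gcd(|Δx|,|Δy|)+1 lattice points, so counting each shared vertex once the boundary has gcd(29,15) + gcd(0,1) + gcd(26,9) + gcd(0,2) + gcd(3,23) = 1+1+1+2+1 = 6.
By Pick's theorem A = I + B/2 − 1, so I = 350 − 6/2 + 1 = 348.

348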